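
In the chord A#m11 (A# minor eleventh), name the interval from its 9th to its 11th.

minor 3rd

A# minor eleventh: A#-C#-E#-G#-B#-D#.
That puts B# below D#.
From B# to D#: 3 semitones over a third = minor.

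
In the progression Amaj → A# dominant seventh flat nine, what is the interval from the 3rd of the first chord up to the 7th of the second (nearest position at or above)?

perfect 5th

The 3rd of Amaj is C#; the 7th of A# dominant seventh flat nine is G#.
Counting 5 letters and 7 half steps from C# gives a perfect fifth.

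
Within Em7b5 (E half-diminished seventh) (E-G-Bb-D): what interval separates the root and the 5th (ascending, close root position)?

Root = E; 5th = Bb.
From E to Bb: 6 semitones over a fifth = diminished.

diminished 5th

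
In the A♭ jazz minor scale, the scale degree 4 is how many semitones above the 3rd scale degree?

2

The scale is A♭ B♭ C♭ D♭ E♭ F G.
C♭ up to D♭ is a major second — 2 semitones.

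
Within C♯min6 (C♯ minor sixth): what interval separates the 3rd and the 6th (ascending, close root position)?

augmented fourth

Spelling the chord: C♯-E-G♯-A♯.
The 3rd is E and the 6th is A♯.
4 letter names make it a fourth; at 6 semitones (a half step wider than perfect) the quality is augmented.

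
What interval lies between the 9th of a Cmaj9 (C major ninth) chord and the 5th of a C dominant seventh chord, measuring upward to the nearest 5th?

perfect 4th

Cmaj9 (C major ninth) has D as its 9th, and C dominant seventh has G as its 5th.
D up to G spans 4 letter names and 5 semitones — a perfect fourth.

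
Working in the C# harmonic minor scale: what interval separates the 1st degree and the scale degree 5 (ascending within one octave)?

Spelling the C# harmonic minor scale: C# D# E F# G# A B#.
That puts C# below G#.
C# up to G# spans 5 letter names and 7 semitones — a perfect fifth.

perfect fifth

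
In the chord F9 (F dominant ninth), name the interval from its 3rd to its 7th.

d5

F9: F–A–C–Eb–G.
So we need the interval from A up to Eb.
From A to Eb: 6 semitones over a fifth = diminished.
That tritone between 3rd and 7th is what gives the dominant seventh its pull toward resolution.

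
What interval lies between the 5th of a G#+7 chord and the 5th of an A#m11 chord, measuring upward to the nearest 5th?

G#+7 has D## as its 5th, and A#m11 has E# as its 5th.
From D## to E#: 1 semitone over a second = minor.

minor second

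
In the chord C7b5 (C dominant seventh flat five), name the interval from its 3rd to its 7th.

The chord tones of C7b5 (C dominant seventh flat five) are C E Gb Bb.
So we need the interval from E up to Bb.
From E to Bb: 6 semitones over a fifth = diminished.
That tritone between 3rd and 7th is what gives the dominant seventh its pull toward resolution.

diminished fifth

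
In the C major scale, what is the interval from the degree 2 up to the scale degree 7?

M6

Spelling the C major scale: C D E F G A B.
Degree 2 = D; 7th scale degree = B.
D up to B spans 6 letter names and 9 semitones — a major sixth.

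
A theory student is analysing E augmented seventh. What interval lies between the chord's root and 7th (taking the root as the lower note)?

E7#5 is spelled E-G♯-B♯-D.
The root is E and the 7th is D.
From E to D: 10 semitones over a seventh = minor.

m7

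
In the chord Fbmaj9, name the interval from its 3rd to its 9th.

minor seventh

Fb major ninth: Fb, Ab, Cb, Eb, Gb.
That puts Ab below Gb.
Ab up to Gb is 10 semitones, a half step narrower than a major seventh, so the interval is minor.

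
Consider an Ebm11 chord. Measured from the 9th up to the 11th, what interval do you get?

The chord tones of Ebm11 (Eb minor eleventh) are Eb Gb Bb Db F Ab.
9th = F; 11th = Ab.
F up to Ab is 3 semitones, a half step narrower than a major third, so the interval is minor.

minor third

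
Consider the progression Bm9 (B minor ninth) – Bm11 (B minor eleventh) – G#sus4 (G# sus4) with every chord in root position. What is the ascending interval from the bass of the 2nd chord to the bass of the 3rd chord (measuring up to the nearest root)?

The roots are B and G#.
B up to G# spans 6 letter names and 9 semitones — a major sixth.

major sixth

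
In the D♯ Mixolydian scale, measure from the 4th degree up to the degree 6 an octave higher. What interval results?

D♯ mixolydian: D♯ E♯ F𝄪 G♯ A♯ B♯ C♯.
So we need the interval from G♯ up to B♯.
Counting 10 letters and 16 half steps from G♯ gives a major tenth.

major 10th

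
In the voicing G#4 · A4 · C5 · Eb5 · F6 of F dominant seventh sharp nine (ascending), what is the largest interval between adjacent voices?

major ninth

Adjacent intervals: G#4→A4 = minor second; A4→C5 = minor third; C5→Eb5 = minor third; Eb5→F6 = major ninth.
The largest is Eb5 to F6, a major ninth (14 semitones).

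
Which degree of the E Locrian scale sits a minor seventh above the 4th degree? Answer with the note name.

The scale is E F G A Bb C D.
The 4th degree is A; a minor seventh above that is G — scale degree 3.

G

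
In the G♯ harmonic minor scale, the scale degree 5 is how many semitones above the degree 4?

The scale is G♯ A♯ B C♯ D♯ E F𝄪.
C♯ up to D♯ is a major second — 2 semitones.

2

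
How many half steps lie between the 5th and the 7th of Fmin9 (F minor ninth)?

3

Fmin9 (F minor ninth) is spelled F A♭ C E♭ G.
C to E♭ is a minor third: 3 semitones.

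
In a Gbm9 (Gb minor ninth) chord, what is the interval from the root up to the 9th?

Spelling the chord: Gb Bbb Db Fb Ab.
That puts Gb below Ab.
Gb up to Ab spans 9 letter names and 14 semitones — a major ninth.

M9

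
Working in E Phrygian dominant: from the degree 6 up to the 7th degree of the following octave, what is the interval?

M9

E phrygian dominant: E F G♯ A B C D.
That puts C below D.
Counting 9 letters and 14 half steps from C gives a major ninth.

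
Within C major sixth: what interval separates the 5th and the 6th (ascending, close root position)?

C6 (C major sixth) is spelled C–E–G–A.
That puts G below A.
Counting 2 letters and 2 half steps from G gives a major second.

major 2nd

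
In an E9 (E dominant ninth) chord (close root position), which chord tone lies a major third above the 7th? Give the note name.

F#

Spelling the chord: E G♯ B D F♯.
The 7th is D. A major third above D is F♯.
F♯ is the chord's 9th.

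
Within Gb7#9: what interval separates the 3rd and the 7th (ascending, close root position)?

The chord tones of Gb7#9 (Gb dominant seventh sharp nine) are Gb-Bb-Db-Fb-A.
So we need the interval from Bb up to Fb.
Bb up to Fb is 6 semitones, a half step narrower than a perfect fifth, so the interval is diminished.
This 3–7 tritone is the characteristic tension at the heart of the dominant sound.

d5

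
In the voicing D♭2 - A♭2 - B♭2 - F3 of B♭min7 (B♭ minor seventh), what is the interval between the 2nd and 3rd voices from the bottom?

Those voices are A♭2 and B♭2.
A♭ up to B♭ spans 2 letter names and 2 semitones — a major second.

major 2nd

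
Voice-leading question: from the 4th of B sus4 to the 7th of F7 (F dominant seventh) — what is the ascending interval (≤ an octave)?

diminished octave

The 4th of B sus4 is E; the 7th of F7 (F dominant seventh) is E♭.
From E to E♭: 11 semitones over an octave = diminished.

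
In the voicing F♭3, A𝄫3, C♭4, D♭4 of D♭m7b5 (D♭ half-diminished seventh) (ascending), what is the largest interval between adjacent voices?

major third

Adjacent intervals: F♭3→A𝄫3 = minor third; A𝄫3→C♭4 = major third; C♭4→D♭4 = major second.
The largest is A𝄫3 to C♭4, a major third (4 semitones).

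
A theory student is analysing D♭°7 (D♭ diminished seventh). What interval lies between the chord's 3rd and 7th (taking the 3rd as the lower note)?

The chord tones of D♭°7 are D♭ F♭ A𝄫 C𝄫.
That puts F♭ below C𝄫.
5 letter names make it a fifth; at 6 semitones (a half step narrower than perfect) the quality is diminished.

diminished fifth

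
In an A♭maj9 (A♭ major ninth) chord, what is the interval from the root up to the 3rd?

A♭ major ninth: A♭–C–E♭–G–B♭.
That puts A♭ below C.
Counting 3 letters and 4 half steps from A♭ gives a major third.

major third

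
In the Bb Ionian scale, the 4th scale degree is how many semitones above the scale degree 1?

5

The scale is Bb C D Eb F G A.
Bb up to Eb is a perfect fourth — 5 semitones.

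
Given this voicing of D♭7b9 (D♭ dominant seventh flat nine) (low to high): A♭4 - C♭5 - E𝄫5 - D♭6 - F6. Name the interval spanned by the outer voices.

major thirteenth

The outer voices are A♭4 and F6.
A♭ up to F spans 13 letter names and 21 semitones — a major thirteenth.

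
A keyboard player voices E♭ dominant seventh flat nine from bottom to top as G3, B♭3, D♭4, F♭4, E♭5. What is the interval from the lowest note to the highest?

The outer voices are G3 and E♭5.
G up to E♭ is 20 semitones, a half step narrower than a major thirteenth, so the interval is minor.

minor thirteenth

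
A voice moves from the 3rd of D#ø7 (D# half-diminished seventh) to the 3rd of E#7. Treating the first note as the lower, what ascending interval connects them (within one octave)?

augmented second

The 3rd of D#ø7 (D# half-diminished seventh) is F#; the 3rd of E#7 is G##.
From F# to G##: 3 semitones over a second = augmented.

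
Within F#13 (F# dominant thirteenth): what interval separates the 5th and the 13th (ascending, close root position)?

F# dominant thirteenth: F#, A#, C#, E, G#, D#.
That puts C# below D#.
Counting 9 letters and 14 half steps from C# gives a major ninth.

M9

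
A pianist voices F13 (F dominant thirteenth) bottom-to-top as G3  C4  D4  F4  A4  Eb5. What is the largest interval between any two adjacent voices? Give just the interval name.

d5

Adjacent intervals: G3→C4 = perfect fourth; C4→D4 = major second; D4→F4 = minor third; F4→A4 = major third; A4→Eb5 = diminished fifth.
The largest is A4 to Eb5, a diminished fifth (6 semitones).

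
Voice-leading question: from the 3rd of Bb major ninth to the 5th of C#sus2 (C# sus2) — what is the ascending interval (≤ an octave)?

Bb major ninth has D as its 3rd, and C#sus2 (C# sus2) has G# as its 5th.
From D to G#: 6 semitones over a fourth = augmented.

augmented fourth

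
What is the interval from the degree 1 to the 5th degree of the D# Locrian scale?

diminished fifth

D# locrian: D# E F# G# A B C#.
Degree 1 = D#; 5th degree = A.
From D# to A: 6 semitones over a fifth = diminished.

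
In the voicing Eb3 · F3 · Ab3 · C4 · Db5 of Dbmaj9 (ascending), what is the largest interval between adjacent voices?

m9

Adjacent intervals: Eb3→F3 = major second; F3→Ab3 = minor third; Ab3→C4 = major third; C4→Db5 = minor ninth.
The largest is C4 to Db5, a minor ninth (13 semitones).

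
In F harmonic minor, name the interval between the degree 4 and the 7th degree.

augmented fourth

Spelling F harmonic minor: F G Ab Bb C Db E.
That puts Bb below E.
Bb up to E is 6 semitones, a half step wider than a perfect fourth, so the interval is augmented.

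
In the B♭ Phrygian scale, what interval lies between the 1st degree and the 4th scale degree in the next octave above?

perfect eleventh

The scale runs B♭ C♭ D♭ E♭ F G♭ A♭.
So we need the interval from B♭ up to E♭.
Counting 11 letters and 17 half steps from B♭ gives a perfect eleventh.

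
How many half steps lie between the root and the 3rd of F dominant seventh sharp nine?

F7#9 is spelled F-A-C-E♭-G♯.
F to A is a major third: 4 semitones.

4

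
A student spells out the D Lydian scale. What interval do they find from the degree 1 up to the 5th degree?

Spelling the D Lydian scale: D E F# G# A B C#.
That puts D below A.
Counting 5 letters and 7 half steps from D gives a perfect fifth.

P5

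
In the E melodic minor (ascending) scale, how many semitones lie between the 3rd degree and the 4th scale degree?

2

The scale is E F# G A B C# D#.
G up to A is a major second — 2 semitones.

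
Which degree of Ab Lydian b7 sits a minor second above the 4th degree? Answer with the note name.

Eb

The scale is Ab Bb C D Eb F Gb.
The 4th degree is D; a minor second above that is Eb — scale degree 5.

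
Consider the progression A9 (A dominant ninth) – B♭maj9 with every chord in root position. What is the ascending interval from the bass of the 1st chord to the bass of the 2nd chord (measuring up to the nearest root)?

m2

The roots are A and B♭.
From A to B♭: 1 semitone over a second = minor.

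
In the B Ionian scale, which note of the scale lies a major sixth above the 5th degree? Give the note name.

D#

The scale is B C♯ D♯ E F♯ G♯ A♯.
The 5th degree is F♯; a major sixth above that is D♯ — scale degree 3.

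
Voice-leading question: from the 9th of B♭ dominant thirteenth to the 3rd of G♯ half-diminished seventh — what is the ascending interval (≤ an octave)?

major seventh

B♭ dominant thirteenth has C as its 9th, and G♯ half-diminished seventh has B as its 3rd.
From C to B is 11 semitones, exactly the major seventh.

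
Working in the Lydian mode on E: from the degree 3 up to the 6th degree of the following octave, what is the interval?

E lydian: E F# G# A# B C# D#.
So we need the interval from G# up to C#.
Counting 11 letters and 17 half steps from G# gives a perfect eleventh.

perfect 11th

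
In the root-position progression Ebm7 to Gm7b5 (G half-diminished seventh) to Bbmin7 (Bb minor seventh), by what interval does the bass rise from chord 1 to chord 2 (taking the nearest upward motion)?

The roots are Eb and G.
Counting 3 letters and 4 half steps from Eb gives a major third.

M3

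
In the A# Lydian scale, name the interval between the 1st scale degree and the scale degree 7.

major 7th

The scale runs A# B# C## D## E# F## G##.
So we need the interval from A# up to G##.
A# up to G## spans 7 letter names and 11 semitones — a major seventh.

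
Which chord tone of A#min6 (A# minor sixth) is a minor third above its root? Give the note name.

C#

Spelling the chord: A# C# E# F##.
The root is A#. A minor third above A# is C#.
C# is the chord's 3rd.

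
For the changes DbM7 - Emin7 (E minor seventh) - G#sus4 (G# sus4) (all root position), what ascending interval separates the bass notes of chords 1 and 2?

augmented second

The roots are Db and E.
From Db to E: 3 semitones over a second = augmented.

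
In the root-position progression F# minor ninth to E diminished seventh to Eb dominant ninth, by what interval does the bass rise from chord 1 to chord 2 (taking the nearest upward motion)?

minor seventh

The roots are F# and E.
From F# to E: 10 semitones over a seventh = minor.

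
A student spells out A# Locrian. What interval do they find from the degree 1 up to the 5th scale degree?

The scale runs A# B C# D# E F# G#.
That puts A# below E.
A# up to E is 6 semitones, a half step narrower than a perfect fifth, so the interval is diminished.

d5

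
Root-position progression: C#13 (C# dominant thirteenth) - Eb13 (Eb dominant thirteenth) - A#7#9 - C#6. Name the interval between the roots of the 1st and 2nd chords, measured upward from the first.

diminished 3rd

The roots are C# and Eb.
From C# to Eb: 2 semitones over a third = diminished.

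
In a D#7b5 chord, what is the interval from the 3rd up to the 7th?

diminished fifth

D#7b5 is spelled D#–F##–A–C#.
3rd = F##; 7th = C#.
F## up to C# is 6 semitones, a half step narrower than a perfect fifth, so the interval is diminished.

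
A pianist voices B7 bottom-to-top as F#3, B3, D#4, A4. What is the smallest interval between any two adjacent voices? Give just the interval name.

Adjacent intervals: F#3→B3 = perfect fourth; B3→D#4 = major third; D#4→A4 = diminished fifth.
The smallest is B3 to D#4, a major third (4 semitones).

M3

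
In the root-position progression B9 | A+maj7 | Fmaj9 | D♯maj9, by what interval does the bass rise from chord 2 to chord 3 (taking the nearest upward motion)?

The roots are A and F.
From A to F: 8 semitones over a sixth = minor.

m6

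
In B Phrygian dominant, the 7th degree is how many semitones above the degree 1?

The scale is B C D♯ E F♯ G A.
B up to A is a minor seventh — 10 semitones.

10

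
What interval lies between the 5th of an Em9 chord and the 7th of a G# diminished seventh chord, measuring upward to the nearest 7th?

The 5th of Em9 is B; the 7th of G# diminished seventh is F.
From B to F: 6 semitones over a fifth = diminished.

diminished 5th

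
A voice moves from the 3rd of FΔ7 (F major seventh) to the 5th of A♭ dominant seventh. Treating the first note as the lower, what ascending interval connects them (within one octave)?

FΔ7 (F major seventh) has A as its 3rd, and A♭ dominant seventh has E♭ as its 5th.
A up to E♭ is 6 semitones, a half step narrower than a perfect fifth, so the interval is diminished.

diminished 5th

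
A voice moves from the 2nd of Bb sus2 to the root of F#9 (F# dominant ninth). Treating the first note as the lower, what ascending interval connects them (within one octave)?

Bb sus2 has C as its 2nd, and F#9 (F# dominant ninth) has F# as its root.
C up to F# is 6 semitones, a half step wider than a perfect fourth, so the interval is augmented.

augmented fourth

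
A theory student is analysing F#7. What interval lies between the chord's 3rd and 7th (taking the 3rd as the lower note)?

Spelling the chord: F# A# C# E.
So we need the interval from A# up to E.
5 letter names make it a fifth; at 6 semitones (a half step narrower than perfect) the quality is diminished.

diminished fifth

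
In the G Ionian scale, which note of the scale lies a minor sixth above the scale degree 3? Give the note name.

The scale is G A B C D E F#.
The scale degree 3 is B; a minor sixth above that is G — scale degree 1.

G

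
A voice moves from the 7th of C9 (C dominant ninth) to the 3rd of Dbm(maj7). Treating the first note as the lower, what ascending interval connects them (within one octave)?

d5

C9 (C dominant ninth) has Bb as its 7th, and Dbm(maj7) has Fb as its 3rd.
From Bb to Fb: 6 semitones over a fifth = diminished.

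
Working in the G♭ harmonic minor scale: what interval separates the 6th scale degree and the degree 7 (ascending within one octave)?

augmented 2nd

G♭ harmonic minor: G♭ A♭ B𝄫 C♭ D♭ E𝄫 F.
6th scale degree = E𝄫; degree 7 = F.
2 letter names make it a second; at 3 semitones (a half step wider than major) the quality is augmented.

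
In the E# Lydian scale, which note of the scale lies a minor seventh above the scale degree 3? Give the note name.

The scale is E# F## G## A## B# C## D##.
The scale degree 3 is G##; a minor seventh above that is F## — scale degree 2.

F##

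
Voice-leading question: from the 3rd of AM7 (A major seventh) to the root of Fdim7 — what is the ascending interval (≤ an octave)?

AM7 (A major seventh) has C# as its 3rd, and Fdim7 has F as its root.
From C# to F: 4 semitones over a fourth = diminished.

diminished 4th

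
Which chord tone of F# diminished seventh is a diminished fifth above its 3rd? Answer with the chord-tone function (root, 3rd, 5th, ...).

F# diminished seventh: F#–A–C–Eb.
The 3rd is A. A diminished fifth above A is Eb.
Eb is the chord's 7th.

7th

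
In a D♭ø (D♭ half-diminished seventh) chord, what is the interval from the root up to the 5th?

diminished fifth

D♭ø is spelled D♭, F♭, A𝄫, C♭.
Root = D♭; 5th = A𝄫.
D♭ up to A𝄫 is 6 semitones, a half step narrower than a perfect fifth, so the interval is diminished.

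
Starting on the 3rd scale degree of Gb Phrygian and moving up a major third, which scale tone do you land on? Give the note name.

Db

The scale is Gb Abb Bbb Cb Db Ebb Fb.
The 3rd scale degree is Bbb; a major third above that is Db — scale degree 5.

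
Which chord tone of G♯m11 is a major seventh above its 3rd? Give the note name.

G♯m11 (G♯ minor eleventh) is spelled G♯–B–D♯–F♯–A♯–C♯.
The 3rd is B. A major seventh above B is A♯.
A♯ is the chord's 9th.

A#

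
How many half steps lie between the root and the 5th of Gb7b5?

6

Gb7b5 is spelled Gb Bb Dbb Fb.
Gb to Dbb is a diminished fifth: 6 semitones.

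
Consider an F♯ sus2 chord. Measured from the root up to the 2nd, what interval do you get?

major 2nd

Spelling the chord: F♯-G♯-C♯.
Root = F♯; 2nd = G♯.
From F♯ to G♯ is 2 semitones, exactly the major second.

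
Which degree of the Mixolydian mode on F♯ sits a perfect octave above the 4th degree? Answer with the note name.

B

The scale is F♯ G♯ A♯ B C♯ D♯ E.
The 4th degree is B; a perfect octave above that is B — scale degree 4.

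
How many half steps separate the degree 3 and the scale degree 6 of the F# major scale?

5

The scale is F# G# A# B C# D# E#.
A# up to D# is a perfect fourth — 5 semitones.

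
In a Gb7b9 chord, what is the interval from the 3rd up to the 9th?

Gb7b9 is spelled Gb–Bb–Db–Fb–Abb.
3rd = Bb; 9th = Abb.
From Bb to Abb: 9 semitones over a seventh = diminished.

diminished seventh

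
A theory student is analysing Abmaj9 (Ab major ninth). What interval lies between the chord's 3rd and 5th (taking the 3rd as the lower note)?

Abmaj9 (Ab major ninth): Ab C Eb G Bb.
3rd = C; 5th = Eb.
C up to Eb is 3 semitones, a half step narrower than a major third, so the interval is minor.

minor third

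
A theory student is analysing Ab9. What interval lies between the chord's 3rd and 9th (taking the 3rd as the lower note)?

minor seventh

Ab9 (Ab dominant ninth): Ab, C, Eb, Gb, Bb.
3rd = C; 9th = Bb.
7 letter names make it a seventh; at 10 semitones (a half step narrower than major) the quality is minor.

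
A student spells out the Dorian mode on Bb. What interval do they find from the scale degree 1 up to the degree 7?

Bb dorian: Bb C Db Eb F G Ab.
That puts Bb below Ab.
7 letter names make it a seventh; at 10 semitones (a half step narrower than major) the quality is minor.

minor seventh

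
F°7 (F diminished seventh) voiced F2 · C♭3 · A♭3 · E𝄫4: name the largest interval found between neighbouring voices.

Adjacent intervals: F2→C♭3 = diminished fifth; C♭3→A♭3 = major sixth; A♭3→E𝄫4 = diminished fifth.
The largest is C♭3 to A♭3, a major sixth (9 semitones).

major 6th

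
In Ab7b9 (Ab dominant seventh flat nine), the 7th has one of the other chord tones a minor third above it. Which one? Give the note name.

Ab7b9: Ab C Eb Gb Bbb.
The 7th is Gb. A minor third above Gb is Bbb.
Bbb is the chord's 9th.

Bbb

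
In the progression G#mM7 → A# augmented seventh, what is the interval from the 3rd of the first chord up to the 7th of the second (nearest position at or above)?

The 3rd of G#mM7 is B; the 7th of A# augmented seventh is G#.
From B to G# is 9 semitones, exactly the major sixth.

major sixth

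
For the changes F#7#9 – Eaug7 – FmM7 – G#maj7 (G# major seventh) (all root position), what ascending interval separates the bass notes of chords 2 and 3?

minor 2nd

The roots are E and F.
From E to F: 1 semitone over a second = minor.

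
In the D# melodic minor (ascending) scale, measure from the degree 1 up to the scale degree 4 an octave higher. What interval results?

D# melodic minor: D# E# F# G# A# B# C##.
The degree 1 is D# and the scale degree 4 (up an octave) is G#.
Counting 11 letters and 17 half steps from D# gives a perfect eleventh.

perfect eleventh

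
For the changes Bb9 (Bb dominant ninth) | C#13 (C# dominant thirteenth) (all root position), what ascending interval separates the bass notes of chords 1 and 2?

The roots are Bb and C#.
From Bb to C#: 3 semitones over a second = augmented.

A2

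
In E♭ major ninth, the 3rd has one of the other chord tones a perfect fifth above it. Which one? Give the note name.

D

E♭maj9 is spelled E♭, G, B♭, D, F.
The 3rd is G. A perfect fifth above G is D.
D is the chord's 7th.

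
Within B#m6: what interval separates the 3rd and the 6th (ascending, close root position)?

The chord tones of B#min6 are B#-D#-F##-G##.
That puts D# below G##.
D# up to G## is 6 semitones, a half step wider than a perfect fourth, so the interval is augmented.

augmented fourth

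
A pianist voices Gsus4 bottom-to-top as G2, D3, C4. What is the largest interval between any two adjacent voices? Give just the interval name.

Adjacent intervals: G2→D3 = perfect fifth; D3→C4 = minor seventh.
The largest is D3 to C4, a minor seventh (10 semitones).

minor 7th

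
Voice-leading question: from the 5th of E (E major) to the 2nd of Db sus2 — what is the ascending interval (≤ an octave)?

diminished fourth

The 5th of E (E major) is B; the 2nd of Db sus2 is Eb.
From B to Eb: 4 semitones over a fourth = diminished.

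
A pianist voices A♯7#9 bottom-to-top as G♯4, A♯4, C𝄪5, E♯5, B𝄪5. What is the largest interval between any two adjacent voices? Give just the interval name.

Adjacent intervals: G♯4→A♯4 = major second; A♯4→C𝄪5 = major third; C𝄪5→E♯5 = minor third; E♯5→B𝄪5 = augmented fifth.
The largest is E♯5 to B𝄪5, an augmented fifth (8 semitones).

A5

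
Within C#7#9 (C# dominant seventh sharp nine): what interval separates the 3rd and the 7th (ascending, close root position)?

The chord tones of C# dominant seventh sharp nine are C#-E#-G#-B-D##.
3rd = E#; 7th = B.
5 letter names make it a fifth; at 6 semitones (a half step narrower than perfect) the quality is diminished.

diminished fifth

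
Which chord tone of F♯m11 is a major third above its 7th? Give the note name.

F♯m11: F♯–A–C♯–E–G♯–B.
The 7th is E. A major third above E is G♯.
G♯ is the chord's 9th.

G#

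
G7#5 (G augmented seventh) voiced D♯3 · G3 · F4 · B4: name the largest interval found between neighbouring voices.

Adjacent intervals: D♯3→G3 = diminished fourth; G3→F4 = minor seventh; F4→B4 = augmented fourth.
The largest is G3 to F4, a minor seventh (10 semitones).

minor seventh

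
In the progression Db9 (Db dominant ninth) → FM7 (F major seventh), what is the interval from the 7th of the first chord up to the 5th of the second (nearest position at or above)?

The 7th of Db9 (Db dominant ninth) is Cb; the 5th of FM7 (F major seventh) is C.
1 letter names make it a unison; at 1 semitone (a half step wider than perfect) the quality is augmented.

augmented unison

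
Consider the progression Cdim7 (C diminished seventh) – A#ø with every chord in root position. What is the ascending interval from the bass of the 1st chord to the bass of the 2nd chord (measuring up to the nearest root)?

The roots are C and A#.
C up to A# is 10 semitones, a half step wider than a major sixth, so the interval is augmented.

A6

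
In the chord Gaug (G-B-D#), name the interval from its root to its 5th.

augmented fifth

So we need the interval from G up to D#.
5 letter names make it a fifth; at 8 semitones (a half step wider than perfect) the quality is augmented.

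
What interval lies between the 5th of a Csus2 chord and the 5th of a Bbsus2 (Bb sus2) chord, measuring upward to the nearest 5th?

Csus2 has G as its 5th, and Bbsus2 (Bb sus2) has F as its 5th.
7 letter names make it a seventh; at 10 semitones (a half step narrower than major) the quality is minor.

minor seventh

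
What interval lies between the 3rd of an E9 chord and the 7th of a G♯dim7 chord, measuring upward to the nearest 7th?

diminished 7th

E9 has G♯ as its 3rd, and G♯dim7 has F as its 7th.
G♯ up to F is 9 semitones, a whole step narrower than a major seventh, so the interval is diminished.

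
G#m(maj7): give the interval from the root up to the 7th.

G# minor-major seventh is spelled G#–B–D#–F##.
That puts G# below F##.
From G# to F## is 11 semitones, exactly the major seventh.

major seventh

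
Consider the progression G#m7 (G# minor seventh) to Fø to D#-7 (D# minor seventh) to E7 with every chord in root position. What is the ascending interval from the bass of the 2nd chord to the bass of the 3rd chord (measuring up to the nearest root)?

augmented sixth

The roots are F and D#.
F up to D# is 10 semitones, a half step wider than a major sixth, so the interval is augmented.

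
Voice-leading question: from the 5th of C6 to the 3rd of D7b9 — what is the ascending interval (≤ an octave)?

major seventh

C6 has G as its 5th, and D7b9 has F# as its 3rd.
G up to F# spans 7 letter names and 11 semitones — a major seventh.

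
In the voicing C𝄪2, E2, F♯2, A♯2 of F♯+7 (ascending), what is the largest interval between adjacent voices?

Adjacent intervals: C𝄪2→E2 = diminished third; E2→F♯2 = major second; F♯2→A♯2 = major third.
The largest is F♯2 to A♯2, a major third (4 semitones).

major 3rd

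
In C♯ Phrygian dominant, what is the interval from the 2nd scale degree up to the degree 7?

The scale runs C♯ D E♯ F♯ G♯ A B.
So we need the interval from D up to B.
From D to B is 9 semitones, exactly the major sixth.

major sixth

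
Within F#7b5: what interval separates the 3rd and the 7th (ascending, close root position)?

diminished fifth

Spelling the chord: F#–A#–C–E.
3rd = A#; 7th = E.
A# up to E is 6 semitones, a half step narrower than a perfect fifth, so the interval is diminished.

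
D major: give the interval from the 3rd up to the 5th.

minor 3rd

The chord tones of D (D major) are D, F#, A.
So we need the interval from F# up to A.
From F# to A: 3 semitones over a third = minor.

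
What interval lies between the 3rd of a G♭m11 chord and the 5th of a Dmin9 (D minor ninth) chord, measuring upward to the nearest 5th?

The 3rd of G♭m11 is B𝄫; the 5th of Dmin9 (D minor ninth) is A.
From B𝄫 to A: 12 semitones over a seventh = augmented.

augmented seventh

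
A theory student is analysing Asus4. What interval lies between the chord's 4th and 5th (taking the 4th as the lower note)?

major second

The chord tones of Asus4 (A sus4) are A, D, E.
The 4th is D and the 5th is E.
D up to E spans 2 letter names and 2 semitones — a major second.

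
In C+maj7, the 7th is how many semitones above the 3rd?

7

C augmented major seventh: C E G♯ B.
E to B is a perfect fifth: 7 semitones.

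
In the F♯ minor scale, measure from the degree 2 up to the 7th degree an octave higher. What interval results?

minor thirteenth

The scale runs F♯ G♯ A B C♯ D E.
Degree 2 = G♯; 7th scale degree (up an octave) = E.
From G♯ to E: 20 semitones over a thirteenth = minor.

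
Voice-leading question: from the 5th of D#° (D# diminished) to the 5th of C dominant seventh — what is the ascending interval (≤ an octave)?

minor seventh

D#° (D# diminished) has A as its 5th, and C dominant seventh has G as its 5th.
7 letter names make it a seventh; at 10 semitones (a half step narrower than major) the quality is minor.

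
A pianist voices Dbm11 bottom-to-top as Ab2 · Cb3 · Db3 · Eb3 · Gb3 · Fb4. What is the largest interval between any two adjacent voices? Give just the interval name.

Adjacent intervals: Ab2→Cb3 = minor third; Cb3→Db3 = major second; Db3→Eb3 = major second; Eb3→Gb3 = minor third; Gb3→Fb4 = minor seventh.
The largest is Gb3 to Fb4, a minor seventh (10 semitones).

minor seventh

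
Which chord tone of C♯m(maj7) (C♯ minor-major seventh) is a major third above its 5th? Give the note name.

B#

The chord tones of C♯m(maj7) (C♯ minor-major seventh) are C♯-E-G♯-B♯.
The 5th is G♯. A major third above G♯ is B♯.
B♯ is the chord's 7th.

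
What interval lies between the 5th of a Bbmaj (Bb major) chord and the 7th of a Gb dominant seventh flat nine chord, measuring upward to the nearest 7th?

d8

The 5th of Bbmaj (Bb major) is F; the 7th of Gb dominant seventh flat nine is Fb.
From F to Fb: 11 semitones over an octave = diminished.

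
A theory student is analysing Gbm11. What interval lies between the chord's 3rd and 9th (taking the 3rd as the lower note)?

Spelling the chord: Gb, Bbb, Db, Fb, Ab, Cb.
The 3rd is Bbb and the 9th is Ab.
Counting 7 letters and 11 half steps from Bbb gives a major seventh.

major seventh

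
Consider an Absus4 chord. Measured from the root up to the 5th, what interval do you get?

perfect fifth

The chord tones of Absus4 (Ab sus4) are Ab-Db-Eb.
That puts Ab below Eb.
From Ab to Eb is 7 semitones, exactly the perfect fifth.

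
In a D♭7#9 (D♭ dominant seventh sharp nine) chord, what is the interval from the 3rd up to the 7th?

Spelling the chord: D♭–F–A♭–C♭–E.
3rd = F; 7th = C♭.
F up to C♭ is 6 semitones, a half step narrower than a perfect fifth, so the interval is diminished.

d5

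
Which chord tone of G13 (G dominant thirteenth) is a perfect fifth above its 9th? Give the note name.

E

The chord tones of G13 (G dominant thirteenth) are G B D F A E.
The 9th is A. A perfect fifth above A is E.
E is the chord's 13th.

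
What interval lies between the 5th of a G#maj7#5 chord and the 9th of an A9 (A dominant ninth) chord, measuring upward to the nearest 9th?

The 5th of G#maj7#5 is D##; the 9th of A9 (A dominant ninth) is B.
From D## to B: 7 semitones over a sixth = diminished.

diminished sixth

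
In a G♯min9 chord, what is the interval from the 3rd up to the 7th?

Spelling the chord: G♯, B, D♯, F♯, A♯.
3rd = B; 7th = F♯.
From B to F♯ is 7 semitones, exactly the perfect fifth.

P5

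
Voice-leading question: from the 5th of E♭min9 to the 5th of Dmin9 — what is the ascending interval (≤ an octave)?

major seventh

E♭min9 has B♭ as its 5th, and Dmin9 has A as its 5th.
From B♭ to A is 11 semitones, exactly the major seventh.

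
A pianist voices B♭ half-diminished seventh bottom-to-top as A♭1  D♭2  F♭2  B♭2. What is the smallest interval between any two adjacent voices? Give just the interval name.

minor third

Adjacent intervals: A♭1→D♭2 = perfect fourth; D♭2→F♭2 = minor third; F♭2→B♭2 = augmented fourth.
The smallest is D♭2 to F♭2, a minor third (3 semitones).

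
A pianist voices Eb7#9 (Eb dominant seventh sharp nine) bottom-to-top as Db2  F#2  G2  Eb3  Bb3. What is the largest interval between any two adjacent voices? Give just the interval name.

m6

Adjacent intervals: Db2→F#2 = augmented third; F#2→G2 = minor second; G2→Eb3 = minor sixth; Eb3→Bb3 = perfect fifth.
The largest is G2 to Eb3, a minor sixth (8 semitones).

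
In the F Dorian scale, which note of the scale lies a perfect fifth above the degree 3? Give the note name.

The scale is F G Ab Bb C D Eb.
The degree 3 is Ab; a perfect fifth above that is Eb — scale degree 7.

Eb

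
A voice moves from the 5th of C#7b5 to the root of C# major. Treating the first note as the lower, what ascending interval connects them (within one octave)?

A4

C#7b5 has G as its 5th, and C# major has C# as its root.
From G to C#: 6 semitones over a fourth = augmented.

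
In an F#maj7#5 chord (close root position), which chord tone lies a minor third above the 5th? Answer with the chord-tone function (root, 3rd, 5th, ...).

7th

Spelling the chord: F#, A#, C##, E#.
The 5th is C##. A minor third above C## is E#.
E# is the chord's 7th.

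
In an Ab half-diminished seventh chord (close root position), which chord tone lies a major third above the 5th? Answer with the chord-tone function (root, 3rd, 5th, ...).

7th

Abm7b5: Ab, Cb, Ebb, Gb.
The 5th is Ebb. A major third above Ebb is Gb.
Gb is the chord's 7th.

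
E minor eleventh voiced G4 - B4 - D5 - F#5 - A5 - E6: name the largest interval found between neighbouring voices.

Adjacent intervals: G4→B4 = major third; B4→D5 = minor third; D5→F#5 = major third; F#5→A5 = minor third; A5→E6 = perfect fifth.
The largest is A5 to E6, a perfect fifth (7 semitones).

perfect fifth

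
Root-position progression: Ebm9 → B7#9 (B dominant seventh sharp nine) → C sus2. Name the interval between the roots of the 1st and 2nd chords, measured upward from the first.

The roots are Eb and B.
From Eb to B: 8 semitones over a fifth = augmented.

A5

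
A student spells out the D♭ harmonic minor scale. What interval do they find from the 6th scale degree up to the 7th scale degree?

D♭ harmonic minor: D♭ E♭ F♭ G♭ A♭ B𝄫 C.
So we need the interval from B𝄫 up to C.
B𝄫 up to C is 3 semitones, a half step wider than a major second, so the interval is augmented.

augmented 2nd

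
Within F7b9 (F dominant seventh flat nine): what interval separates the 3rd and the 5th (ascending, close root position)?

F7b9 (F dominant seventh flat nine): F, A, C, E♭, G♭.
That puts A below C.
3 letter names make it a third; at 3 semitones (a half step narrower than major) the quality is minor.

minor 3rd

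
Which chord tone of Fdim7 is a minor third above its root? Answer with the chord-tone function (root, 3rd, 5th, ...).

The chord tones of Fdim7 are F-Ab-Cb-Ebb.
The root is F. A minor third above F is Ab.
Ab is the chord's 3rd.

3rd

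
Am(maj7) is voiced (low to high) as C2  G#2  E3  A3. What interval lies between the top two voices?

Those voices are E3 and A3.
Counting 4 letters and 5 half steps from E gives a perfect fourth.

perfect 4th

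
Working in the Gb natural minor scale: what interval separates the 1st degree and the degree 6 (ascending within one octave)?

minor sixth

Gb natural minor: Gb Ab Bbb Cb Db Ebb Fb.
So we need the interval from Gb up to Ebb.
Gb up to Ebb is 8 semitones, a half step narrower than a major sixth, so the interval is minor.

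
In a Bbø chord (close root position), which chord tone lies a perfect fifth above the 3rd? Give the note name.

Bbø7: Bb-Db-Fb-Ab.
The 3rd is Db. A perfect fifth above Db is Ab.
Ab is the chord's 7th.

Ab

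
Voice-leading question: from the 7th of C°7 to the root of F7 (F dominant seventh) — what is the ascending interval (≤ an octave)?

augmented 5th

The 7th of C°7 is B𝄫; the root of F7 (F dominant seventh) is F.
From B𝄫 to F: 8 semitones over a fifth = augmented.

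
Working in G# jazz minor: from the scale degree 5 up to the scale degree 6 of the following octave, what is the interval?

M9

The scale runs G# A# B C# D# E# F##.
Scale degree 5 = D#; degree 6 (up an octave) = E#.
From D# to E# is 14 semitones, exactly the major ninth.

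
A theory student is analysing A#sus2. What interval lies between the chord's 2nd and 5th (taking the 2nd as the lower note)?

A#sus2 is spelled A# B# E#.
That puts B# below E#.
Counting 4 letters and 5 half steps from B# gives a perfect fourth.

perfect fourth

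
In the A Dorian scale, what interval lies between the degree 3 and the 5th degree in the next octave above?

M10

The scale runs A B C D E F# G.
So we need the interval from C up to E.
Counting 10 letters and 16 half steps from C gives a major tenth.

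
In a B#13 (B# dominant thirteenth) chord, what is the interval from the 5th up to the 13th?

major 9th

The chord tones of B#13 are B#, D##, F##, A#, C##, G##.
5th = F##; 13th = G##.
From F## to G## is 14 semitones, exactly the major ninth.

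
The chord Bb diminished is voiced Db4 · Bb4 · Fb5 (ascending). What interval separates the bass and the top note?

minor tenth

The outer voices are Db4 and Fb5.
10 letter names make it a tenth; at 15 semitones (a half step narrower than major) the quality is minor.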